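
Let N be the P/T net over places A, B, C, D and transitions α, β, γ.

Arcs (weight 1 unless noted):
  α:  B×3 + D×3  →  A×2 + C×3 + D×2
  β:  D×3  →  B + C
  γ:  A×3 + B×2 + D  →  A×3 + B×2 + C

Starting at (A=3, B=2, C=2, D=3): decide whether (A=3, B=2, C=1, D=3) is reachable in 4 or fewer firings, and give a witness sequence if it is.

NO — not reachable within 4 firings

depth 0: 1 marking
depth 1: 3 markings reached so far
depth 2: 4 markings reached so far
depth 3: 5 markings reached so far
depth 4: 5 markings reached so far
(frontier empty at depth 4; search complete)
target is not among the 5 markings reachable within 4 steps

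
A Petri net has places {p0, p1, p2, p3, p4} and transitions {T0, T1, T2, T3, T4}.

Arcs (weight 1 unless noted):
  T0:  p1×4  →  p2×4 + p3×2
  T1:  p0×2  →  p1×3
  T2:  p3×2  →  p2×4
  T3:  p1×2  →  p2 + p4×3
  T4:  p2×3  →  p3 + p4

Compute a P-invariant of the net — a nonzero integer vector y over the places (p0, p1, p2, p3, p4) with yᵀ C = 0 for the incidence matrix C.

Incidence matrix C (rows=places, cols=transitions):
       T0   T1   T2   T3   T4
   p0   0   -2    0    0    0
   p1  -4    3    0   -2    0
   p2   4    0    4    1   -3
   p3   2    0   -2    0    1
   p4   0    0    0    3    1

Candidate y = [3, 2, 1, 2, 1]; check y·C column-wise:
  col T0: 3·0 + 2·-4 + 1·4 + 2·2 + 1·0 = 0
  col T1: 3·-2 + 2·3 + 1·0 + 2·0 + 1·0 = 0
  col T2: 3·0 + 2·0 + 1·4 + 2·-2 + 1·0 = 0
  col T3: 3·0 + 2·-2 + 1·1 + 2·0 + 1·3 = 0
  col T4: 3·0 + 2·0 + 1·-3 + 2·1 + 1·1 = 0

y = (p0:3, p1:2, p2:1, p3:2, p4:1)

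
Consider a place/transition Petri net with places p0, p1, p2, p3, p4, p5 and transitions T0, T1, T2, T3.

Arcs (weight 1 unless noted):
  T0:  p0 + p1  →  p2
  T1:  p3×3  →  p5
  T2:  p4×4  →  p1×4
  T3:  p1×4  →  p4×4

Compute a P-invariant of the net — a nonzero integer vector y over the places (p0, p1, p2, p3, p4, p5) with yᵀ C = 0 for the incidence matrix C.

Incidence matrix C (rows=places, cols=transitions):
       T0   T1   T2   T3
   p0  -1    0    0    0
   p1  -1    0    4   -4
   p2   1    0    0    0
   p3   0   -3    0    0
   p4   0    0   -4    4
   p5   0    1    0    0

Candidate y = [1, 0, 1, 0, 0, 0]; check y·C column-wise:
  col T0: 1·-1 + 0·-1 + 1·1 = 0
  col T1: 1·0 + 1·0 + 0·-3 + 0·1 = 0
  col T2: 1·0 + 0·4 + 1·0 + 0·-4 = 0
  col T3: 1·0 + 0·-4 + 1·0 + 0·4 = 0

y = (p0:1, p1:0, p2:1, p3:0, p4:0, p5:0)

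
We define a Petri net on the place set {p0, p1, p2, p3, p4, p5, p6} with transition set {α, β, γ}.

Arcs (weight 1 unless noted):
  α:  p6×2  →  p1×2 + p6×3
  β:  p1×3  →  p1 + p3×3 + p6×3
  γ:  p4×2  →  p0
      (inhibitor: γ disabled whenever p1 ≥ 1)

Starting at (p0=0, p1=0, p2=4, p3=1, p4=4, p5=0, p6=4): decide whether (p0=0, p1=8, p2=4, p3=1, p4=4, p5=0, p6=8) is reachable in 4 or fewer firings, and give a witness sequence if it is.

YES — reachable via ⟨α, α, α, α⟩ (4 firings)

step 1: fire α:  (p0=0, p1=0, p2=4, p3=1, p4=4, p5=0, p6=4) → (p0=0, p1=2, p2=4, p3=1, p4=4, p5=0, p6=5)
step 2: fire α:  (p0=0, p1=2, p2=4, p3=1, p4=4, p5=0, p6=5) → (p0=0, p1=4, p2=4, p3=1, p4=4, p5=0, p6=6)
step 3: fire α:  (p0=0, p1=4, p2=4, p3=1, p4=4, p5=0, p6=6) → (p0=0, p1=6, p2=4, p3=1, p4=4, p5=0, p6=7)
step 4: fire α:  (p0=0, p1=6, p2=4, p3=1, p4=4, p5=0, p6=7) → (p0=0, p1=8, p2=4, p3=1, p4=4, p5=0, p6=8)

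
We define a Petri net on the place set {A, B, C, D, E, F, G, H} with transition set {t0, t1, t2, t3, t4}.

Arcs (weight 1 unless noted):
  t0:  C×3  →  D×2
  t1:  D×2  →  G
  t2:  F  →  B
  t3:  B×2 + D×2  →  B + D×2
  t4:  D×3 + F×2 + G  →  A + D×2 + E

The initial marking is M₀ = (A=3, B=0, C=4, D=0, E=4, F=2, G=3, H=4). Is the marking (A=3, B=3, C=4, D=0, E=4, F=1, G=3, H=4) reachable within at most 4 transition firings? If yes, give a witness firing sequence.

NO — not reachable within 4 firings

depth 0: 1 marking
depth 1: 3 markings reached so far
depth 2: 6 markings reached so far
depth 3: 8 markings reached so far
depth 4: 10 markings reached so far
target is not among the 10 markings reachable within 4 steps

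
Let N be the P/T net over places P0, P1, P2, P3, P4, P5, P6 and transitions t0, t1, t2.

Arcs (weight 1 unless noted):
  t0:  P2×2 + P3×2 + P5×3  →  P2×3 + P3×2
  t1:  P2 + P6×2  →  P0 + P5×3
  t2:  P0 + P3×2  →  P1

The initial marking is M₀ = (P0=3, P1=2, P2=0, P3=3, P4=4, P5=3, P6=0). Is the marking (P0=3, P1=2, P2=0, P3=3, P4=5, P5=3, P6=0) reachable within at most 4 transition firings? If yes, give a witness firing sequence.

NO — not reachable within 4 firings

depth 0: 1 marking
depth 1: 2 markings reached so far
depth 2: 2 markings reached so far
(frontier empty at depth 2; search complete)
target is not among the 2 markings reachable within 4 steps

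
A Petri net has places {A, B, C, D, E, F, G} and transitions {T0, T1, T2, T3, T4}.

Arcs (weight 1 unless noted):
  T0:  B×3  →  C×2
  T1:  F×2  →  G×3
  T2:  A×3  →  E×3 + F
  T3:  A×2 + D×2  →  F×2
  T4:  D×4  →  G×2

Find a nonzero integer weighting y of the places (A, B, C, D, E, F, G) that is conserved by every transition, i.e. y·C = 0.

y = (A:0, B:2, C:3, D:0, E:0, F:0, G:0)

Incidence matrix C (rows=places, cols=transitions):
       T0   T1   T2   T3   T4
    A   0    0   -3   -2    0
    B  -3    0    0    0    0
    C   2    0    0    0    0
    D   0    0    0   -2   -4
    E   0    0    3    0    0
    F   0   -2    1    2    0
    G   0    3    0    0    2

Candidate y = [0, 2, 3, 0, 0, 0, 0]; check y·C column-wise:
  col T0: 2·-3 + 3·2 = 0
  col T1: 2·0 + 3·0 + 0·-2 + 0·3 = 0
  col T2: 0·-3 + 2·0 + 3·0 + 0·3 + 0·1 = 0
  col T3: 0·-2 + 2·0 + 3·0 + 0·-2 + 0·2 = 0
  col T4: 2·0 + 3·0 + 0·-4 + 0·2 = 0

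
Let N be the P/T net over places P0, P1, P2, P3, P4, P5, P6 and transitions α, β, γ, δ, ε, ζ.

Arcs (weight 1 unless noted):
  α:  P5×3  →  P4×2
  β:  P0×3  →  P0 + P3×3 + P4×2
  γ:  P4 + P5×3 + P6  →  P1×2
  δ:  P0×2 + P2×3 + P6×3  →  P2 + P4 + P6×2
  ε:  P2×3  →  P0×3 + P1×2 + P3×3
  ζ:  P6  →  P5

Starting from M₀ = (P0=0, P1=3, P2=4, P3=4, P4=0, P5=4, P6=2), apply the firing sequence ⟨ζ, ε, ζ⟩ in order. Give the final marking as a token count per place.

step 1: fire ζ:  (P0=0, P1=3, P2=4, P3=4, P4=0, P5=4, P6=2) → (P0=0, P1=3, P2=4, P3=4, P4=0, P5=5, P6=1)
step 2: fire ε:  (P0=0, P1=3, P2=4, P3=4, P4=0, P5=5, P6=1) → (P0=3, P1=5, P2=1, P3=7, P4=0, P5=5, P6=1)
step 3: fire ζ:  (P0=3, P1=5, P2=1, P3=7, P4=0, P5=5, P6=1) → (P0=3, P1=5, P2=1, P3=7, P4=0, P5=6, P6=0)

(P0=3, P1=5, P2=1, P3=7, P4=0, P5=6, P6=0)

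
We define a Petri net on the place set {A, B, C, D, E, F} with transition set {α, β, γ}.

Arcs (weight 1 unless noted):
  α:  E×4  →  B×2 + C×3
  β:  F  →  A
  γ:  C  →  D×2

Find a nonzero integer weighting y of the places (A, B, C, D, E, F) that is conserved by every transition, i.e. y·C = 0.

y = (A:0, B:3, C:-2, D:-1, E:0, F:0)

Incidence matrix C (rows=places, cols=transitions):
        α    β    γ
    A   0    1    0
    B   2    0    0
    C   3    0   -1
    D   0    0    2
    E  -4    0    0
    F   0   -1    0

Candidate y = [0, 3, -2, -1, 0, 0]; check y·C column-wise:
  col α: 3·2 + -2·3 + -1·0 + 0·-4 = 0
  col β: 0·1 + 3·0 + -2·0 + -1·0 + 0·-1 = 0
  col γ: 3·0 + -2·-1 + -1·2 = 0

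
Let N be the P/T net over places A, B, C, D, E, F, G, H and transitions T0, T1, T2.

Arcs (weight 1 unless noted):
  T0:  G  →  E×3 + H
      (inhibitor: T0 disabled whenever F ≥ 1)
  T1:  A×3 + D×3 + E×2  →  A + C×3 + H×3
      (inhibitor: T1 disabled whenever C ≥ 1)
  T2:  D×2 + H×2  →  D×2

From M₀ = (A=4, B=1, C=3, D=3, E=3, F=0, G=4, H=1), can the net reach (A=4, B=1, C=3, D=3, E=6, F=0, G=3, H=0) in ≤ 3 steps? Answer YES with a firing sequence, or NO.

YES — reachable via ⟨T0, T2⟩ (2 firings)

step 1: fire T0:  (A=4, B=1, C=3, D=3, E=3, F=0, G=4, H=1) → (A=4, B=1, C=3, D=3, E=6, F=0, G=3, H=2)
step 2: fire T2:  (A=4, B=1, C=3, D=3, E=6, F=0, G=3, H=2) → (A=4, B=1, C=3, D=3, E=6, F=0, G=3, H=0)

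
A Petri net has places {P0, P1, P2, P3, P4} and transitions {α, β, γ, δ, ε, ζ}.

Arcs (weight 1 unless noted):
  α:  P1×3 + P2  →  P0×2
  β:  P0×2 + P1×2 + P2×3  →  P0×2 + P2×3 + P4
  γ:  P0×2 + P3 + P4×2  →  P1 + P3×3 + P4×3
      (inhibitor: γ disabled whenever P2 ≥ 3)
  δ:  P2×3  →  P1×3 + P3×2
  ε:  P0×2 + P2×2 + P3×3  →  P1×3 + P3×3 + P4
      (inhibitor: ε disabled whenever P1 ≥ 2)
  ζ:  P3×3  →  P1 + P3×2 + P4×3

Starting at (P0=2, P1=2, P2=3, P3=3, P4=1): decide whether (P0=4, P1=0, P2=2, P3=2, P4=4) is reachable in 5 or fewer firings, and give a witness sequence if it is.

YES — reachable via ⟨ζ, α⟩ (2 firings)

step 1: fire ζ:  (P0=2, P1=2, P2=3, P3=3, P4=1) → (P0=2, P1=3, P2=3, P3=2, P4=4)
step 2: fire α:  (P0=2, P1=3, P2=3, P3=2, P4=4) → (P0=4, P1=0, P2=2, P3=2, P4=4)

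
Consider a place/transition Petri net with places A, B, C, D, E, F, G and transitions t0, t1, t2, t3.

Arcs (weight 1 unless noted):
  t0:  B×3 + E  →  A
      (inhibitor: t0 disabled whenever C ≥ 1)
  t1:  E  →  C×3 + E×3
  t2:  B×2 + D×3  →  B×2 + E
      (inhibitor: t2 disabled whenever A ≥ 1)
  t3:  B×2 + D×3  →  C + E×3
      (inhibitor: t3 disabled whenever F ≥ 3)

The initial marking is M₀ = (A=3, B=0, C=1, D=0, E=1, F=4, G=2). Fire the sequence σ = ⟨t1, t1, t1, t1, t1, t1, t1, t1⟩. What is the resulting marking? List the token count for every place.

(A=3, B=0, C=25, D=0, E=17, F=4, G=2)

step 1: fire t1:  (A=3, B=0, C=1, D=0, E=1, F=4, G=2) → (A=3, B=0, C=4, D=0, E=3, F=4, G=2)
step 2: fire t1:  (A=3, B=0, C=4, D=0, E=3, F=4, G=2) → (A=3, B=0, C=7, D=0, E=5, F=4, G=2)
step 3: fire t1:  (A=3, B=0, C=7, D=0, E=5, F=4, G=2) → (A=3, B=0, C=10, D=0, E=7, F=4, G=2)
step 4: fire t1:  (A=3, B=0, C=10, D=0, E=7, F=4, G=2) → (A=3, B=0, C=13, D=0, E=9, F=4, G=2)
step 5: fire t1:  (A=3, B=0, C=13, D=0, E=9, F=4, G=2) → (A=3, B=0, C=16, D=0, E=11, F=4, G=2)
step 6: fire t1:  (A=3, B=0, C=16, D=0, E=11, F=4, G=2) → (A=3, B=0, C=19, D=0, E=13, F=4, G=2)
step 7: fire t1:  (A=3, B=0, C=19, D=0, E=13, F=4, G=2) → (A=3, B=0, C=22, D=0, E=15, F=4, G=2)
step 8: fire t1:  (A=3, B=0, C=22, D=0, E=15, F=4, G=2) → (A=3, B=0, C=25, D=0, E=17, F=4, G=2)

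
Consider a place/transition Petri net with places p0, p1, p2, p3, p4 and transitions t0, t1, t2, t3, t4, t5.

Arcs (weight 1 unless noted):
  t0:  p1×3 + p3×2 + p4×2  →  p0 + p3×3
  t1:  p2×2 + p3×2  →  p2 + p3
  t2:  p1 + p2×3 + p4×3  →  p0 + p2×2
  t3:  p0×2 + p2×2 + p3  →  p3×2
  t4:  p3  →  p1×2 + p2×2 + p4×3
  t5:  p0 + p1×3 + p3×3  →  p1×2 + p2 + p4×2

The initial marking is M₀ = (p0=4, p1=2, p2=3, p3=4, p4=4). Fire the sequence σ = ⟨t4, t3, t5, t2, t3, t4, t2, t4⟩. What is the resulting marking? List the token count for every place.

step 1: fire t4:  (p0=4, p1=2, p2=3, p3=4, p4=4) → (p0=4, p1=4, p2=5, p3=3, p4=7)
step 2: fire t3:  (p0=4, p1=4, p2=5, p3=3, p4=7) → (p0=2, p1=4, p2=3, p3=4, p4=7)
step 3: fire t5:  (p0=2, p1=4, p2=3, p3=4, p4=7) → (p0=1, p1=3, p2=4, p3=1, p4=9)
step 4: fire t2:  (p0=1, p1=3, p2=4, p3=1, p4=9) → (p0=2, p1=2, p2=3, p3=1, p4=6)
step 5: fire t3:  (p0=2, p1=2, p2=3, p3=1, p4=6) → (p0=0, p1=2, p2=1, p3=2, p4=6)
step 6: fire t4:  (p0=0, p1=2, p2=1, p3=2, p4=6) → (p0=0, p1=4, p2=3, p3=1, p4=9)
step 7: fire t2:  (p0=0, p1=4, p2=3, p3=1, p4=9) → (p0=1, p1=3, p2=2, p3=1, p4=6)
step 8: fire t4:  (p0=1, p1=3, p2=2, p3=1, p4=6) → (p0=1, p1=5, p2=4, p3=0, p4=9)

(p0=1, p1=5, p2=4, p3=0, p4=9)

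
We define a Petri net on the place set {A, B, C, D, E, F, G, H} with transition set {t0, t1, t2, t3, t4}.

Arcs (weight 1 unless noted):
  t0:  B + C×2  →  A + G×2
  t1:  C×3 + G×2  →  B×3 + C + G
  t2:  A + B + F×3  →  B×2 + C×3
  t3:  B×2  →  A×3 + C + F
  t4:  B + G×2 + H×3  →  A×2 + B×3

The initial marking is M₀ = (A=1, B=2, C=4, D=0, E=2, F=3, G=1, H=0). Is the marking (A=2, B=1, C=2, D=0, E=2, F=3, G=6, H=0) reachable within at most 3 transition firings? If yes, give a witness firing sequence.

NO — not reachable within 3 firings

depth 0: 1 marking
depth 1: 4 markings reached so far
depth 2: 7 markings reached so far
depth 3: 10 markings reached so far
target is not among the 10 markings reachable within 3 steps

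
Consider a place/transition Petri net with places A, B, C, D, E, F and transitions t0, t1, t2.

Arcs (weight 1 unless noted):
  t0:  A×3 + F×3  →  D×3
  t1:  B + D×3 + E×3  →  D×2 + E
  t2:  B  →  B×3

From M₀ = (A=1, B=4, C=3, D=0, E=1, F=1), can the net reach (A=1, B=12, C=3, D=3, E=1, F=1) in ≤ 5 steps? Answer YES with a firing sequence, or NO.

NO — not reachable within 5 firings

depth 0: 1 marking
depth 1: 2 markings reached so far
depth 2: 3 markings reached so far
depth 3: 4 markings reached so far
depth 4: 5 markings reached so far
depth 5: 6 markings reached so far
target is not among the 6 markings reachable within 5 steps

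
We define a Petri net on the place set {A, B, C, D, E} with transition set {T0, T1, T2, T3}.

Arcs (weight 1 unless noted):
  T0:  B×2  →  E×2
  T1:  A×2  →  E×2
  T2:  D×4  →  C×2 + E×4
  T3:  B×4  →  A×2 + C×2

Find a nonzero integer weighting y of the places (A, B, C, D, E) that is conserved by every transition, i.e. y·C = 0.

y = (A:2, B:2, C:2, D:3, E:2)

Incidence matrix C (rows=places, cols=transitions):
       T0   T1   T2   T3
    A   0   -2    0    2
    B  -2    0    0   -4
    C   0    0    2    2
    D   0    0   -4    0
    E   2    2    4    0

Candidate y = [2, 2, 2, 3, 2]; check y·C column-wise:
  col T0: 2·0 + 2·-2 + 2·0 + 3·0 + 2·2 = 0
  col T1: 2·-2 + 2·0 + 2·0 + 3·0 + 2·2 = 0
  col T2: 2·0 + 2·0 + 2·2 + 3·-4 + 2·4 = 0
  col T3: 2·2 + 2·-4 + 2·2 + 3·0 + 2·0 = 0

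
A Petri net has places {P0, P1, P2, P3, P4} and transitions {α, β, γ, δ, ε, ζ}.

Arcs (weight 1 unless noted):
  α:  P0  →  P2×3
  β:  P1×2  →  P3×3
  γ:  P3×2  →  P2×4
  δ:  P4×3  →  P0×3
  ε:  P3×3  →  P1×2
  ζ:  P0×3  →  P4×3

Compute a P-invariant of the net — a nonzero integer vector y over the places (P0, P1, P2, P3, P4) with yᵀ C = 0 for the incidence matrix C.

Incidence matrix C (rows=places, cols=transitions):
        α    β    γ    δ    ε    ζ
   P0  -1    0    0    3    0   -3
   P1   0   -2    0    0    2    0
   P2   3    0    4    0    0    0
   P3   0    3   -2    0   -3    0
   P4   0    0    0   -3    0    3

Candidate y = [3, 3, 1, 2, 3]; check y·C column-wise:
  col α: 3·-1 + 3·0 + 1·3 + 2·0 + 3·0 = 0
  col β: 3·0 + 3·-2 + 1·0 + 2·3 + 3·0 = 0
  col γ: 3·0 + 3·0 + 1·4 + 2·-2 + 3·0 = 0
  col δ: 3·3 + 3·0 + 1·0 + 2·0 + 3·-3 = 0
  col ε: 3·0 + 3·2 + 1·0 + 2·-3 + 3·0 = 0
  col ζ: 3·-3 + 3·0 + 1·0 + 2·0 + 3·3 = 0

y = (P0:3, P1:3, P2:1, P3:2, P4:3)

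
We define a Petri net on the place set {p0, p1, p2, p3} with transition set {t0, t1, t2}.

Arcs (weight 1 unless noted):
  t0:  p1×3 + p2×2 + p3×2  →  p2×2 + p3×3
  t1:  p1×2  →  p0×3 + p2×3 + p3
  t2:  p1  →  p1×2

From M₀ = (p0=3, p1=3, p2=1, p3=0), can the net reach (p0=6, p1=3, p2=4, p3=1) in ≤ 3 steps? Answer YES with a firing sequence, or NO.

step 1: fire t1:  (p0=3, p1=3, p2=1, p3=0) → (p0=6, p1=1, p2=4, p3=1)
step 2: fire t2:  (p0=6, p1=1, p2=4, p3=1) → (p0=6, p1=2, p2=4, p3=1)
step 3: fire t2:  (p0=6, p1=2, p2=4, p3=1) → (p0=6, p1=3, p2=4, p3=1)

YES — reachable via ⟨t1, t2, t2⟩ (3 firings)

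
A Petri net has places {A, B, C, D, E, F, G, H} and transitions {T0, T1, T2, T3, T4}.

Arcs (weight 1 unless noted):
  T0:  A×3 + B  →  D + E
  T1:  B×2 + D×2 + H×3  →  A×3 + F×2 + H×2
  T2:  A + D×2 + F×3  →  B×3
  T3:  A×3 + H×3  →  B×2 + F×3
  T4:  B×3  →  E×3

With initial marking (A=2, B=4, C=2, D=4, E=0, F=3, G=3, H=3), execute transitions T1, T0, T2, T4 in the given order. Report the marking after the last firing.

(A=1, B=1, C=2, D=1, E=4, F=2, G=3, H=2)

step 1: fire T1:  (A=2, B=4, C=2, D=4, E=0, F=3, G=3, H=3) → (A=5, B=2, C=2, D=2, E=0, F=5, G=3, H=2)
step 2: fire T0:  (A=5, B=2, C=2, D=2, E=0, F=5, G=3, H=2) → (A=2, B=1, C=2, D=3, E=1, F=5, G=3, H=2)
step 3: fire T2:  (A=2, B=1, C=2, D=3, E=1, F=5, G=3, H=2) → (A=1, B=4, C=2, D=1, E=1, F=2, G=3, H=2)
step 4: fire T4:  (A=1, B=4, C=2, D=1, E=1, F=2, G=3, H=2) → (A=1, B=1, C=2, D=1, E=4, F=2, G=3, H=2)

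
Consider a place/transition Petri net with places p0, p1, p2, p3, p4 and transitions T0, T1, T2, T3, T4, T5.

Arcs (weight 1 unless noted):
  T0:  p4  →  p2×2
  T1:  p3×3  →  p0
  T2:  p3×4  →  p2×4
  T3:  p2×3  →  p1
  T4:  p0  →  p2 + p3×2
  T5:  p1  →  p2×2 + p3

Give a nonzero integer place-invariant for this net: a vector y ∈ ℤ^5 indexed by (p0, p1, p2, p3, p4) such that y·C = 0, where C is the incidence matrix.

Incidence matrix C (rows=places, cols=transitions):
       T0   T1   T2   T3   T4   T5
   p0   0    1    0    0   -1    0
   p1   0    0    0    1    0   -1
   p2   2    0    4   -3    1    2
   p3   0   -3   -4    0    2    1
   p4  -1    0    0    0    0    0

Candidate y = [3, 3, 1, 1, 2]; check y·C column-wise:
  col T0: 3·0 + 3·0 + 1·2 + 1·0 + 2·-1 = 0
  col T1: 3·1 + 3·0 + 1·0 + 1·-3 + 2·0 = 0
  col T2: 3·0 + 3·0 + 1·4 + 1·-4 + 2·0 = 0
  col T3: 3·0 + 3·1 + 1·-3 + 1·0 + 2·0 = 0
  col T4: 3·-1 + 3·0 + 1·1 + 1·2 + 2·0 = 0
  col T5: 3·0 + 3·-1 + 1·2 + 1·1 + 2·0 = 0

y = (p0:3, p1:3, p2:1, p3:1, p4:2)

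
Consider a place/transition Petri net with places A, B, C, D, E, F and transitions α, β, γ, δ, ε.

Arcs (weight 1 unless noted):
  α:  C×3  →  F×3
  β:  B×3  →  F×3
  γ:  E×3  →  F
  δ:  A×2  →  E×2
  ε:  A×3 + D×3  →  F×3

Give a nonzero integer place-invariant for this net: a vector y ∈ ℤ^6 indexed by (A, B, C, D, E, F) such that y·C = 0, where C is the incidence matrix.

y = (A:1, B:3, C:3, D:2, E:1, F:3)

Incidence matrix C (rows=places, cols=transitions):
        α    β    γ    δ    ε
    A   0    0    0   -2   -3
    B   0   -3    0    0    0
    C  -3    0    0    0    0
    D   0    0    0    0   -3
    E   0    0   -3    2    0
    F   3    3    1    0    3

Candidate y = [1, 3, 3, 2, 1, 3]; check y·C column-wise:
  col α: 1·0 + 3·0 + 3·-3 + 2·0 + 1·0 + 3·3 = 0
  col β: 1·0 + 3·-3 + 3·0 + 2·0 + 1·0 + 3·3 = 0
  col γ: 1·0 + 3·0 + 3·0 + 2·0 + 1·-3 + 3·1 = 0
  col δ: 1·-2 + 3·0 + 3·0 + 2·0 + 1·2 + 3·0 = 0
  col ε: 1·-3 + 3·0 + 3·0 + 2·-3 + 1·0 + 3·3 = 0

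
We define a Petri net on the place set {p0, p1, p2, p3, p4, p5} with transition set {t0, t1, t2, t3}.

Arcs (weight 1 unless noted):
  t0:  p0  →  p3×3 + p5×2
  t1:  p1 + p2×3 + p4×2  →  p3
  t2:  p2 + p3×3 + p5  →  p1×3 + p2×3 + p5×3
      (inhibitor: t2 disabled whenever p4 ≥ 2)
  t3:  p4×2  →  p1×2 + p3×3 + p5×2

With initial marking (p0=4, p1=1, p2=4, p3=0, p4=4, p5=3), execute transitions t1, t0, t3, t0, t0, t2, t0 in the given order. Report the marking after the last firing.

(p0=0, p1=5, p2=3, p3=13, p4=0, p5=15)

step 1: fire t1:  (p0=4, p1=1, p2=4, p3=0, p4=4, p5=3) → (p0=4, p1=0, p2=1, p3=1, p4=2, p5=3)
step 2: fire t0:  (p0=4, p1=0, p2=1, p3=1, p4=2, p5=3) → (p0=3, p1=0, p2=1, p3=4, p4=2, p5=5)
step 3: fire t3:  (p0=3, p1=0, p2=1, p3=4, p4=2, p5=5) → (p0=3, p1=2, p2=1, p3=7, p4=0, p5=7)
step 4: fire t0:  (p0=3, p1=2, p2=1, p3=7, p4=0, p5=7) → (p0=2, p1=2, p2=1, p3=10, p4=0, p5=9)
step 5: fire t0:  (p0=2, p1=2, p2=1, p3=10, p4=0, p5=9) → (p0=1, p1=2, p2=1, p3=13, p4=0, p5=11)
step 6: fire t2:  (p0=1, p1=2, p2=1, p3=13, p4=0, p5=11) → (p0=1, p1=5, p2=3, p3=10, p4=0, p5=13)
step 7: fire t0:  (p0=1, p1=5, p2=3, p3=10, p4=0, p5=13) → (p0=0, p1=5, p2=3, p3=13, p4=0, p5=15)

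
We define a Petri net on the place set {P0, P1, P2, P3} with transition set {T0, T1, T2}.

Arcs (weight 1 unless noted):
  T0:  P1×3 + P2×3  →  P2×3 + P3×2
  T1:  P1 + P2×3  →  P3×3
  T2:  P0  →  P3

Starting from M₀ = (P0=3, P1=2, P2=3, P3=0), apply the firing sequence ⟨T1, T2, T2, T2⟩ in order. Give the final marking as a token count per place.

(P0=0, P1=1, P2=0, P3=6)

step 1: fire T1:  (P0=3, P1=2, P2=3, P3=0) → (P0=3, P1=1, P2=0, P3=3)
step 2: fire T2:  (P0=3, P1=1, P2=0, P3=3) → (P0=2, P1=1, P2=0, P3=4)
step 3: fire T2:  (P0=2, P1=1, P2=0, P3=4) → (P0=1, P1=1, P2=0, P3=5)
step 4: fire T2:  (P0=1, P1=1, P2=0, P3=5) → (P0=0, P1=1, P2=0, P3=6)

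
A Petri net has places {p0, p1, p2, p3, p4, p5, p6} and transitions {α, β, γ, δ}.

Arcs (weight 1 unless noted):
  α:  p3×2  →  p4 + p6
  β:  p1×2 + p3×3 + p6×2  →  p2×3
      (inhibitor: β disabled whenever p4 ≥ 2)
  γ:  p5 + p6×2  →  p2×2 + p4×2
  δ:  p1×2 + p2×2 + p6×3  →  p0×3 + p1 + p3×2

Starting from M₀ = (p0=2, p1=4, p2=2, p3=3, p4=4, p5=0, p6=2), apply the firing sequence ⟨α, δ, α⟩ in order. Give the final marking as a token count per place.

(p0=5, p1=3, p2=0, p3=1, p4=6, p5=0, p6=1)

step 1: fire α:  (p0=2, p1=4, p2=2, p3=3, p4=4, p5=0, p6=2) → (p0=2, p1=4, p2=2, p3=1, p4=5, p5=0, p6=3)
step 2: fire δ:  (p0=2, p1=4, p2=2, p3=1, p4=5, p5=0, p6=3) → (p0=5, p1=3, p2=0, p3=3, p4=5, p5=0, p6=0)
step 3: fire α:  (p0=5, p1=3, p2=0, p3=3, p4=5, p5=0, p6=0) → (p0=5, p1=3, p2=0, p3=1, p4=6, p5=0, p6=1)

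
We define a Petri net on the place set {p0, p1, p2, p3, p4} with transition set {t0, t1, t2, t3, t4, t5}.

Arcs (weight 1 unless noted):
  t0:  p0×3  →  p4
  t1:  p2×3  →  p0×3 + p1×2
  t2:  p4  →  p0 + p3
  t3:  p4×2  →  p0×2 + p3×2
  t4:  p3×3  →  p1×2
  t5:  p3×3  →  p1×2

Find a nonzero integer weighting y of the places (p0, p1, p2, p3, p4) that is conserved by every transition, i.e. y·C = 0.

y = (p0:1, p1:3, p2:3, p3:2, p4:3)

Incidence matrix C (rows=places, cols=transitions):
       t0   t1   t2   t3   t4   t5
   p0  -3    3    1    2    0    0
   p1   0    2    0    0    2    2
   p2   0   -3    0    0    0    0
   p3   0    0    1    2   -3   -3
   p4   1    0   -1   -2    0    0

Candidate y = [1, 3, 3, 2, 3]; check y·C column-wise:
  col t0: 1·-3 + 3·0 + 3·0 + 2·0 + 3·1 = 0
  col t1: 1·3 + 3·2 + 3·-3 + 2·0 + 3·0 = 0
  col t2: 1·1 + 3·0 + 3·0 + 2·1 + 3·-1 = 0
  col t3: 1·2 + 3·0 + 3·0 + 2·2 + 3·-2 = 0
  col t4: 1·0 + 3·2 + 3·0 + 2·-3 + 3·0 = 0
  col t5: 1·0 + 3·2 + 3·0 + 2·-3 + 3·0 = 0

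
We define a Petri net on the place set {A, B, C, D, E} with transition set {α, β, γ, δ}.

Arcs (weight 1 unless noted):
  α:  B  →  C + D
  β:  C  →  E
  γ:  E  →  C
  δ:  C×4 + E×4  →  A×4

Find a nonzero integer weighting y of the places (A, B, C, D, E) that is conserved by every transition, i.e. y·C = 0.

y = (A:0, B:1, C:0, D:1, E:0)

Incidence matrix C (rows=places, cols=transitions):
        α    β    γ    δ
    A   0    0    0    4
    B  -1    0    0    0
    C   1   -1    1   -4
    D   1    0    0    0
    E   0    1   -1   -4

Candidate y = [0, 1, 0, 1, 0]; check y·C column-wise:
  col α: 1·-1 + 0·1 + 1·1 = 0
  col β: 1·0 + 0·-1 + 1·0 + 0·1 = 0
  col γ: 1·0 + 0·1 + 1·0 + 0·-1 = 0
  col δ: 0·4 + 1·0 + 0·-4 + 1·0 + 0·-4 = 0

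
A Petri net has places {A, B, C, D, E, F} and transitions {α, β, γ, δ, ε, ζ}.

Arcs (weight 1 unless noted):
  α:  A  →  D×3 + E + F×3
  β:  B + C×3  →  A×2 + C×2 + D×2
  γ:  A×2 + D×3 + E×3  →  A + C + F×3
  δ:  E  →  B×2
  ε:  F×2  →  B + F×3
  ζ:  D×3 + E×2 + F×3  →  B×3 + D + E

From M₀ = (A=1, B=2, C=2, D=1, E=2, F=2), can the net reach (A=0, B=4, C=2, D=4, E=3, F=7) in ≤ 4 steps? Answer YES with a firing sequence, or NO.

YES — reachable via ⟨α, ε, ε⟩ (3 firings)

step 1: fire α:  (A=1, B=2, C=2, D=1, E=2, F=2) → (A=0, B=2, C=2, D=4, E=3, F=5)
step 2: fire ε:  (A=0, B=2, C=2, D=4, E=3, F=5) → (A=0, B=3, C=2, D=4, E=3, F=6)
step 3: fire ε:  (A=0, B=3, C=2, D=4, E=3, F=6) → (A=0, B=4, C=2, D=4, E=3, F=7)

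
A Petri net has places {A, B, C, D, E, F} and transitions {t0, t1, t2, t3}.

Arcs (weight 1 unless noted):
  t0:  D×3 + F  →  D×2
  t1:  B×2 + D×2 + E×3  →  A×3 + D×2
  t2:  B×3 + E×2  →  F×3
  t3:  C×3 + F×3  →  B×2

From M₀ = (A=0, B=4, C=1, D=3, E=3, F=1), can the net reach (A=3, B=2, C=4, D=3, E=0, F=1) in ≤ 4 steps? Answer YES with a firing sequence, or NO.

NO — not reachable within 4 firings

depth 0: 1 marking
depth 1: 4 markings reached so far
depth 2: 6 markings reached so far
depth 3: 6 markings reached so far
(frontier empty at depth 3; search complete)
target is not among the 6 markings reachable within 4 steps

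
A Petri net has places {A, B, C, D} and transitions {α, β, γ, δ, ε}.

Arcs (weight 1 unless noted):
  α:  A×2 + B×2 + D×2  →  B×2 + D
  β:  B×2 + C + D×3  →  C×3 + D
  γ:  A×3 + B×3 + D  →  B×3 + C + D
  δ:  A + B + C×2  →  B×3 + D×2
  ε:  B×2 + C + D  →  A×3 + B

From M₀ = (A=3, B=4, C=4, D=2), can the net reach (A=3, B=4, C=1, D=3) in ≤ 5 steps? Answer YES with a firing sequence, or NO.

depth 0: 1 marking
depth 1: 5 markings reached so far
depth 2: 12 markings reached so far
depth 3: 20 markings reached so far
depth 4: 32 markings reached so far
depth 5: 42 markings reached so far
target is not among the 42 markings reachable within 5 steps

NO — not reachable within 5 firings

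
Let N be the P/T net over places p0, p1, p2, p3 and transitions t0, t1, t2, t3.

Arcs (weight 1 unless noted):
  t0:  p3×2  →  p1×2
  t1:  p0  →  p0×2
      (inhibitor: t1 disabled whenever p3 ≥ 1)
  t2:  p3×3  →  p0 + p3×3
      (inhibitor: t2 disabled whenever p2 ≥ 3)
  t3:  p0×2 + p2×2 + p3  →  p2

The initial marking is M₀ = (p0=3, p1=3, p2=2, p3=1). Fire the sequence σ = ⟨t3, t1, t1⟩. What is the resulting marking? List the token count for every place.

(p0=3, p1=3, p2=1, p3=0)

step 1: fire t3:  (p0=3, p1=3, p2=2, p3=1) → (p0=1, p1=3, p2=1, p3=0)
step 2: fire t1:  (p0=1, p1=3, p2=1, p3=0) → (p0=2, p1=3, p2=1, p3=0)
step 3: fire t1:  (p0=2, p1=3, p2=1, p3=0) → (p0=3, p1=3, p2=1, p3=0)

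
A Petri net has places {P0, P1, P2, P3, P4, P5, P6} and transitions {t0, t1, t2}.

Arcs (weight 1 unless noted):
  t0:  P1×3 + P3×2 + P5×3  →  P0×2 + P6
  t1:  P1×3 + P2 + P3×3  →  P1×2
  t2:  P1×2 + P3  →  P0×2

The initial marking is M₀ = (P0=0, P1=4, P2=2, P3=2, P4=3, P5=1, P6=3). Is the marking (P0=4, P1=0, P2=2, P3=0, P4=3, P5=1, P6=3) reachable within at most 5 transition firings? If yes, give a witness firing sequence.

step 1: fire t2:  (P0=0, P1=4, P2=2, P3=2, P4=3, P5=1, P6=3) → (P0=2, P1=2, P2=2, P3=1, P4=3, P5=1, P6=3)
step 2: fire t2:  (P0=2, P1=2, P2=2, P3=1, P4=3, P5=1, P6=3) → (P0=4, P1=0, P2=2, P3=0, P4=3, P5=1, P6=3)

YES — reachable via ⟨t2, t2⟩ (2 firings)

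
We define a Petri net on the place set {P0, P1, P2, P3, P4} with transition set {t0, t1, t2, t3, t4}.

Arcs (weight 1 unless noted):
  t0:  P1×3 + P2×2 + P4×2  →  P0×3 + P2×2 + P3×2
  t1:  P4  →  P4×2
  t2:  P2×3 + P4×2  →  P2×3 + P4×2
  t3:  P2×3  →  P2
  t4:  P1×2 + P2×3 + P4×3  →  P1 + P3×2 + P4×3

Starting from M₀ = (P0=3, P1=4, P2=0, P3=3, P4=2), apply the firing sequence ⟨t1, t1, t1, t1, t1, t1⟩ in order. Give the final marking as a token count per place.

step 1: fire t1:  (P0=3, P1=4, P2=0, P3=3, P4=2) → (P0=3, P1=4, P2=0, P3=3, P4=3)
step 2: fire t1:  (P0=3, P1=4, P2=0, P3=3, P4=3) → (P0=3, P1=4, P2=0, P3=3, P4=4)
step 3: fire t1:  (P0=3, P1=4, P2=0, P3=3, P4=4) → (P0=3, P1=4, P2=0, P3=3, P4=5)
step 4: fire t1:  (P0=3, P1=4, P2=0, P3=3, P4=5) → (P0=3, P1=4, P2=0, P3=3, P4=6)
step 5: fire t1:  (P0=3, P1=4, P2=0, P3=3, P4=6) → (P0=3, P1=4, P2=0, P3=3, P4=7)
step 6: fire t1:  (P0=3, P1=4, P2=0, P3=3, P4=7) → (P0=3, P1=4, P2=0, P3=3, P4=8)

(P0=3, P1=4, P2=0, P3=3, P4=8)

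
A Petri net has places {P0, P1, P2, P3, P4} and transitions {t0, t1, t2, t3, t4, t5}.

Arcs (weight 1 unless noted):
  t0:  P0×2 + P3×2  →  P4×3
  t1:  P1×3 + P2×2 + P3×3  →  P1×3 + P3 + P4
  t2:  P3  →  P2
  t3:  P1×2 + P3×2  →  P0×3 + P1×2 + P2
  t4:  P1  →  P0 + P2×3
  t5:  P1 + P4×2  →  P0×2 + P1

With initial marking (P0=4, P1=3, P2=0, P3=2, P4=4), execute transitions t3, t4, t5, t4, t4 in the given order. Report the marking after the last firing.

(P0=12, P1=0, P2=10, P3=0, P4=2)

step 1: fire t3:  (P0=4, P1=3, P2=0, P3=2, P4=4) → (P0=7, P1=3, P2=1, P3=0, P4=4)
step 2: fire t4:  (P0=7, P1=3, P2=1, P3=0, P4=4) → (P0=8, P1=2, P2=4, P3=0, P4=4)
step 3: fire t5:  (P0=8, P1=2, P2=4, P3=0, P4=4) → (P0=10, P1=2, P2=4, P3=0, P4=2)
step 4: fire t4:  (P0=10, P1=2, P2=4, P3=0, P4=2) → (P0=11, P1=1, P2=7, P3=0, P4=2)
step 5: fire t4:  (P0=11, P1=1, P2=7, P3=0, P4=2) → (P0=12, P1=0, P2=10, P3=0, P4=2)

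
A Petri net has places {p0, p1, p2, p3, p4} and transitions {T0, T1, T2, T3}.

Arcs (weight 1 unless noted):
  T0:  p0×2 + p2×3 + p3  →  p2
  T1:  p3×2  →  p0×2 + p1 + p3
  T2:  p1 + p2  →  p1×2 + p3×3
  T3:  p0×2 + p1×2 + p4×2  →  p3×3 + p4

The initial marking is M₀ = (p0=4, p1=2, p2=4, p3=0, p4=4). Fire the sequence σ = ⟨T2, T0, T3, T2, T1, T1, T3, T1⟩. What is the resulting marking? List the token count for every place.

(p0=4, p1=3, p2=0, p3=8, p4=2)

step 1: fire T2:  (p0=4, p1=2, p2=4, p3=0, p4=4) → (p0=4, p1=3, p2=3, p3=3, p4=4)
step 2: fire T0:  (p0=4, p1=3, p2=3, p3=3, p4=4) → (p0=2, p1=3, p2=1, p3=2, p4=4)
step 3: fire T3:  (p0=2, p1=3, p2=1, p3=2, p4=4) → (p0=0, p1=1, p2=1, p3=5, p4=3)
step 4: fire T2:  (p0=0, p1=1, p2=1, p3=5, p4=3) → (p0=0, p1=2, p2=0, p3=8, p4=3)
step 5: fire T1:  (p0=0, p1=2, p2=0, p3=8, p4=3) → (p0=2, p1=3, p2=0, p3=7, p4=3)
step 6: fire T1:  (p0=2, p1=3, p2=0, p3=7, p4=3) → (p0=4, p1=4, p2=0, p3=6, p4=3)
step 7: fire T3:  (p0=4, p1=4, p2=0, p3=6, p4=3) → (p0=2, p1=2, p2=0, p3=9, p4=2)
step 8: fire T1:  (p0=2, p1=2, p2=0, p3=9, p4=2) → (p0=4, p1=3, p2=0, p3=8, p4=2)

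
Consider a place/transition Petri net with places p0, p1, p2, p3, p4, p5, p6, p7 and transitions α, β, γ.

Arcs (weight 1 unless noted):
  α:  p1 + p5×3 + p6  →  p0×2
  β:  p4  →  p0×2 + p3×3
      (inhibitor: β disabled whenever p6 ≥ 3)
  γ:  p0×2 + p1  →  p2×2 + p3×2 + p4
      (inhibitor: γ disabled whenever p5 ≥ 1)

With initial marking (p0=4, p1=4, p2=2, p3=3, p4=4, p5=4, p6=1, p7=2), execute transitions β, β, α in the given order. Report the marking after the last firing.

(p0=10, p1=3, p2=2, p3=9, p4=2, p5=1, p6=0, p7=2)

step 1: fire β:  (p0=4, p1=4, p2=2, p3=3, p4=4, p5=4, p6=1, p7=2) → (p0=6, p1=4, p2=2, p3=6, p4=3, p5=4, p6=1, p7=2)
step 2: fire β:  (p0=6, p1=4, p2=2, p3=6, p4=3, p5=4, p6=1, p7=2) → (p0=8, p1=4, p2=2, p3=9, p4=2, p5=4, p6=1, p7=2)
step 3: fire α:  (p0=8, p1=4, p2=2, p3=9, p4=2, p5=4, p6=1, p7=2) → (p0=10, p1=3, p2=2, p3=9, p4=2, p5=1, p6=0, p7=2)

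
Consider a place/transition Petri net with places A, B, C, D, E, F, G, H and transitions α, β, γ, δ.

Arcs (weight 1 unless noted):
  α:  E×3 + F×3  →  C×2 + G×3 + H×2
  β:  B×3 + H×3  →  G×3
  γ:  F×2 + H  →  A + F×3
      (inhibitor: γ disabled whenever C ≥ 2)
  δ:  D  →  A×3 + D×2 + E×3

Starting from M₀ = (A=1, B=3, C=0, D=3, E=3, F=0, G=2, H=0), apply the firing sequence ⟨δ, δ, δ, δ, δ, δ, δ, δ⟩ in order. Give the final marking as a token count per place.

(A=25, B=3, C=0, D=11, E=27, F=0, G=2, H=0)

step 1: fire δ:  (A=1, B=3, C=0, D=3, E=3, F=0, G=2, H=0) → (A=4, B=3, C=0, D=4, E=6, F=0, G=2, H=0)
step 2: fire δ:  (A=4, B=3, C=0, D=4, E=6, F=0, G=2, H=0) → (A=7, B=3, C=0, D=5, E=9, F=0, G=2, H=0)
step 3: fire δ:  (A=7, B=3, C=0, D=5, E=9, F=0, G=2, H=0) → (A=10, B=3, C=0, D=6, E=12, F=0, G=2, H=0)
step 4: fire δ:  (A=10, B=3, C=0, D=6, E=12, F=0, G=2, H=0) → (A=13, B=3, C=0, D=7, E=15, F=0, G=2, H=0)
step 5: fire δ:  (A=13, B=3, C=0, D=7, E=15, F=0, G=2, H=0) → (A=16, B=3, C=0, D=8, E=18, F=0, G=2, H=0)
step 6: fire δ:  (A=16, B=3, C=0, D=8, E=18, F=0, G=2, H=0) → (A=19, B=3, C=0, D=9, E=21, F=0, G=2, H=0)
step 7: fire δ:  (A=19, B=3, C=0, D=9, E=21, F=0, G=2, H=0) → (A=22, B=3, C=0, D=10, E=24, F=0, G=2, H=0)
step 8: fire δ:  (A=22, B=3, C=0, D=10, E=24, F=0, G=2, H=0) → (A=25, B=3, C=0, D=11, E=27, F=0, G=2, H=0)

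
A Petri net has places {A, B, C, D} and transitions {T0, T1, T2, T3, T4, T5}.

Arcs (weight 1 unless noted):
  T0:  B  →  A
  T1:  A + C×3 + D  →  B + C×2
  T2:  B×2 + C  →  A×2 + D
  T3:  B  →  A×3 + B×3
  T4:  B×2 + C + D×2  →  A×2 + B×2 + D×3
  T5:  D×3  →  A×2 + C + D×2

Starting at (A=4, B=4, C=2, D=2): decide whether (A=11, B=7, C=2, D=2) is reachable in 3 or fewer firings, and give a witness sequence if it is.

YES — reachable via ⟨T0, T3, T3⟩ (3 firings)

step 1: fire T0:  (A=4, B=4, C=2, D=2) → (A=5, B=3, C=2, D=2)
step 2: fire T3:  (A=5, B=3, C=2, D=2) → (A=8, B=5, C=2, D=2)
step 3: fire T3:  (A=8, B=5, C=2, D=2) → (A=11, B=7, C=2, D=2)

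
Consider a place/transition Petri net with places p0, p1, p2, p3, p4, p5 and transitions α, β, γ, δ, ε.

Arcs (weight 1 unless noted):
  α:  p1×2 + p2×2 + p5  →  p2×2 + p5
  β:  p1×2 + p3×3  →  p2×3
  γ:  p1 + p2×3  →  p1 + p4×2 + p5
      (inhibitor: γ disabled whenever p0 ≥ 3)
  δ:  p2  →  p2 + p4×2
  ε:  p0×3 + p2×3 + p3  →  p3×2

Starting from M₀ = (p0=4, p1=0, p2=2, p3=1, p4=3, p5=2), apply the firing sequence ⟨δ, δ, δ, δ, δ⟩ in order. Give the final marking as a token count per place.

(p0=4, p1=0, p2=2, p3=1, p4=13, p5=2)

step 1: fire δ:  (p0=4, p1=0, p2=2, p3=1, p4=3, p5=2) → (p0=4, p1=0, p2=2, p3=1, p4=5, p5=2)
step 2: fire δ:  (p0=4, p1=0, p2=2, p3=1, p4=5, p5=2) → (p0=4, p1=0, p2=2, p3=1, p4=7, p5=2)
step 3: fire δ:  (p0=4, p1=0, p2=2, p3=1, p4=7, p5=2) → (p0=4, p1=0, p2=2, p3=1, p4=9, p5=2)
step 4: fire δ:  (p0=4, p1=0, p2=2, p3=1, p4=9, p5=2) → (p0=4, p1=0, p2=2, p3=1, p4=11, p5=2)
step 5: fire δ:  (p0=4, p1=0, p2=2, p3=1, p4=11, p5=2) → (p0=4, p1=0, p2=2, p3=1, p4=13, p5=2)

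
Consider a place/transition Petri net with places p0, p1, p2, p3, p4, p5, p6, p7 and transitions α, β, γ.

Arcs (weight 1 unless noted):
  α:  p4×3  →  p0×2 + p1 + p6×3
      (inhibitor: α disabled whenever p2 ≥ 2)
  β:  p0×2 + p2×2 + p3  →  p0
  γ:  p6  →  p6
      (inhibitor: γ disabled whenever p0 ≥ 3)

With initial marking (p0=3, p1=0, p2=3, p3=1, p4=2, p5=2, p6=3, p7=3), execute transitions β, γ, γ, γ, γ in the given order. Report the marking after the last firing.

(p0=2, p1=0, p2=1, p3=0, p4=2, p5=2, p6=3, p7=3)

step 1: fire β:  (p0=3, p1=0, p2=3, p3=1, p4=2, p5=2, p6=3, p7=3) → (p0=2, p1=0, p2=1, p3=0, p4=2, p5=2, p6=3, p7=3)
step 2: fire γ:  (p0=2, p1=0, p2=1, p3=0, p4=2, p5=2, p6=3, p7=3) → (p0=2, p1=0, p2=1, p3=0, p4=2, p5=2, p6=3, p7=3)
step 3: fire γ:  (p0=2, p1=0, p2=1, p3=0, p4=2, p5=2, p6=3, p7=3) → (p0=2, p1=0, p2=1, p3=0, p4=2, p5=2, p6=3, p7=3)
step 4: fire γ:  (p0=2, p1=0, p2=1, p3=0, p4=2, p5=2, p6=3, p7=3) → (p0=2, p1=0, p2=1, p3=0, p4=2, p5=2, p6=3, p7=3)
step 5: fire γ:  (p0=2, p1=0, p2=1, p3=0, p4=2, p5=2, p6=3, p7=3) → (p0=2, p1=0, p2=1, p3=0, p4=2, p5=2, p6=3, p7=3)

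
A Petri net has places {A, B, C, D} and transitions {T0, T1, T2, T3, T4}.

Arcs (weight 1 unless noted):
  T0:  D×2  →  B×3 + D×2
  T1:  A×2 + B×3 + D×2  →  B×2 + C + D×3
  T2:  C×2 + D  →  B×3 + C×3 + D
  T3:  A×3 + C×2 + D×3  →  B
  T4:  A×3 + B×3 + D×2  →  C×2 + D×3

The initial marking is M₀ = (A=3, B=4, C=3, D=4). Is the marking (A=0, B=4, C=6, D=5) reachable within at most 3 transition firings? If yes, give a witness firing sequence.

YES — reachable via ⟨T2, T4⟩ (2 firings)

step 1: fire T2:  (A=3, B=4, C=3, D=4) → (A=3, B=7, C=4, D=4)
step 2: fire T4:  (A=3, B=7, C=4, D=4) → (A=0, B=4, C=6, D=5)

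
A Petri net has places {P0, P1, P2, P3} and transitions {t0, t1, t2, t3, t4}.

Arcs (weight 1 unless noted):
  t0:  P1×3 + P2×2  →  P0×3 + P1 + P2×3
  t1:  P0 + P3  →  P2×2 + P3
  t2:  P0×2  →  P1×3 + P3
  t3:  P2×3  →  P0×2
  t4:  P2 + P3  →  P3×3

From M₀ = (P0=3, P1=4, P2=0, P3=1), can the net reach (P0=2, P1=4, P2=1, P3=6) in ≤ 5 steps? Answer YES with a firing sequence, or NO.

depth 0: 1 marking
depth 1: 3 markings reached so far
depth 2: 7 markings reached so far
depth 3: 16 markings reached so far
depth 4: 31 markings reached so far
depth 5: 56 markings reached so far
target is not among the 56 markings reachable within 5 steps

NO — not reachable within 5 firings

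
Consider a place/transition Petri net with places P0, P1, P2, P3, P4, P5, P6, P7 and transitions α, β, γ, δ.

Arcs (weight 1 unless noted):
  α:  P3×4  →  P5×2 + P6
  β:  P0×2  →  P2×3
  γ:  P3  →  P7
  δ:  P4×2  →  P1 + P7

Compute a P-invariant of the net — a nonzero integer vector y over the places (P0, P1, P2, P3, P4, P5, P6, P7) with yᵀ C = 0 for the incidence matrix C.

Incidence matrix C (rows=places, cols=transitions):
        α    β    γ    δ
   P0   0   -2    0    0
   P1   0    0    0    1
   P2   0    3    0    0
   P3  -4    0   -1    0
   P4   0    0    0   -2
   P5   2    0    0    0
   P6   1    0    0    0
   P7   0    0    1    1

Candidate y = [3, 0, 2, 0, 0, 0, 0, 0]; check y·C column-wise:
  col α: 3·0 + 2·0 + 0·-4 + 0·2 + 0·1 = 0
  col β: 3·-2 + 2·3 = 0
  col γ: 3·0 + 2·0 + 0·-1 + 0·1 = 0
  col δ: 3·0 + 0·1 + 2·0 + 0·-2 + 0·1 = 0

y = (P0:3, P1:0, P2:2, P3:0, P4:0, P5:0, P6:0, P7:0)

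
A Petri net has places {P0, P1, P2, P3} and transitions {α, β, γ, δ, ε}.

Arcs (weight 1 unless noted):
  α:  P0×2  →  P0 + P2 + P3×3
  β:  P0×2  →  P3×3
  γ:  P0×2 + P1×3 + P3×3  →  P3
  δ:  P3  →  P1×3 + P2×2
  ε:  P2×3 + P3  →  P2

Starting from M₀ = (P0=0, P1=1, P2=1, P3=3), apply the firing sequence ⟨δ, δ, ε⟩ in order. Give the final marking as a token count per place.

(P0=0, P1=7, P2=3, P3=0)

step 1: fire δ:  (P0=0, P1=1, P2=1, P3=3) → (P0=0, P1=4, P2=3, P3=2)
step 2: fire δ:  (P0=0, P1=4, P2=3, P3=2) → (P0=0, P1=7, P2=5, P3=1)
step 3: fire ε:  (P0=0, P1=7, P2=5, P3=1) → (P0=0, P1=7, P2=3, P3=0)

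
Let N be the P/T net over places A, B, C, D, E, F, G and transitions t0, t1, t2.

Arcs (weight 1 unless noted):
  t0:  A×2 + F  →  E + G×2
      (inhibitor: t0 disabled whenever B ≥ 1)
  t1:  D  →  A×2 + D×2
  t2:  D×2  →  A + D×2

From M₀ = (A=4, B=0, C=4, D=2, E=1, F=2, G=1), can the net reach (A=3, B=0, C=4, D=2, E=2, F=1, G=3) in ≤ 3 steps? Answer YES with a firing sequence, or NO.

YES — reachable via ⟨t0, t2⟩ (2 firings)

step 1: fire t0:  (A=4, B=0, C=4, D=2, E=1, F=2, G=1) → (A=2, B=0, C=4, D=2, E=2, F=1, G=3)
step 2: fire t2:  (A=2, B=0, C=4, D=2, E=2, F=1, G=3) → (A=3, B=0, C=4, D=2, E=2, F=1, G=3)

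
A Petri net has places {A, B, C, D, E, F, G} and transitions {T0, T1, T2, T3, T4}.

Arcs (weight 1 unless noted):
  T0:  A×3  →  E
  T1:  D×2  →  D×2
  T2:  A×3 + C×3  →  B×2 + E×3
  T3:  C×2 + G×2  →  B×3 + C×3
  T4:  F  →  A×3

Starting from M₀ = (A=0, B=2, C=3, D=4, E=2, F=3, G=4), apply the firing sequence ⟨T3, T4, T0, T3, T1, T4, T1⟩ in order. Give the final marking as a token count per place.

step 1: fire T3:  (A=0, B=2, C=3, D=4, E=2, F=3, G=4) → (A=0, B=5, C=4, D=4, E=2, F=3, G=2)
step 2: fire T4:  (A=0, B=5, C=4, D=4, E=2, F=3, G=2) → (A=3, B=5, C=4, D=4, E=2, F=2, G=2)
step 3: fire T0:  (A=3, B=5, C=4, D=4, E=2, F=2, G=2) → (A=0, B=5, C=4, D=4, E=3, F=2, G=2)
step 4: fire T3:  (A=0, B=5, C=4, D=4, E=3, F=2, G=2) → (A=0, B=8, C=5, D=4, E=3, F=2, G=0)
step 5: fire T1:  (A=0, B=8, C=5, D=4, E=3, F=2, G=0) → (A=0, B=8, C=5, D=4, E=3, F=2, G=0)
step 6: fire T4:  (A=0, B=8, C=5, D=4, E=3, F=2, G=0) → (A=3, B=8, C=5, D=4, E=3, F=1, G=0)
step 7: fire T1:  (A=3, B=8, C=5, D=4, E=3, F=1, G=0) → (A=3, B=8, C=5, D=4, E=3, F=1, G=0)

(A=3, B=8, C=5, D=4, E=3, F=1, G=0)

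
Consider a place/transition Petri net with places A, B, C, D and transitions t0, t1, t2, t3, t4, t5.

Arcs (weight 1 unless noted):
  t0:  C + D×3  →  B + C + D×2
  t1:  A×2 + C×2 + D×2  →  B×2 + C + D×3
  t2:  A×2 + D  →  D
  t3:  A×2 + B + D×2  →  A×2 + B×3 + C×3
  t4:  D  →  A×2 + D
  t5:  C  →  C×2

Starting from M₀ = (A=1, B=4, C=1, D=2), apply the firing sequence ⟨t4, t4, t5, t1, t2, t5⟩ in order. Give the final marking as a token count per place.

step 1: fire t4:  (A=1, B=4, C=1, D=2) → (A=3, B=4, C=1, D=2)
step 2: fire t4:  (A=3, B=4, C=1, D=2) → (A=5, B=4, C=1, D=2)
step 3: fire t5:  (A=5, B=4, C=1, D=2) → (A=5, B=4, C=2, D=2)
step 4: fire t1:  (A=5, B=4, C=2, D=2) → (A=3, B=6, C=1, D=3)
step 5: fire t2:  (A=3, B=6, C=1, D=3) → (A=1, B=6, C=1, D=3)
step 6: fire t5:  (A=1, B=6, C=1, D=3) → (A=1, B=6, C=2, D=3)

(A=1, B=6, C=2, D=3)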